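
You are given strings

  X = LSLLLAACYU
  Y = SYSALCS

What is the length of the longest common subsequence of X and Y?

3

Pick S [2,3], L [5,5], C [8,6]; all 3 characters appear in both, in order. Since dp[10][7] = 3, nothing longer is possible.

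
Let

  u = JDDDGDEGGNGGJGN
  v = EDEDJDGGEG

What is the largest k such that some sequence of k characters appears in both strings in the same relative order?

One common subsequence of length 6: D [2,2]; then D [3,4]; then D [4,6]; then G [5,8]; then E [7,9]; then G [14,10]. dp[15][10] = 6 confirms this is the maximum.

6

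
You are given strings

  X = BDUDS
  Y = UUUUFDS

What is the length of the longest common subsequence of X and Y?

3

Let dp[i][j] be the LCS length of the first i characters of X and the first j characters of Y. dp[i][j] = dp[i-1][j-1]+1 when the i-th and j-th characters match, else max(dp[i-1][j], dp[i][j-1]).
    ·  U  U  U  U  F  D  S
 ·  0  0  0  0  0  0  0  0
 B  0  0  0  0  0  0  0  0
 D  0  0  0  0  0  0  1  1
 U  0  1  1  1  1  1  1  1
 D  0  1  1  1  1  1  2  2
 S  0  1  1  1  1  1  2  3
dp[5][7] = 3. One LCS (by backtracking along matches): UDS.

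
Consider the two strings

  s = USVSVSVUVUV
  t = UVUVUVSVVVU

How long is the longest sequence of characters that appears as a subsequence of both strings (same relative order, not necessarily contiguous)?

7

Let dp[i][j] be the LCS length of the first i characters of s and the first j characters of t. dp[i][j] = dp[i-1][j-1]+1 when the i-th and j-th characters match, else max(dp[i-1][j], dp[i][j-1]).
    ·  U  V  U  V  U  V  S  V  V  V  U
 ·  0  0  0  0  0  0  0  0  0  0  0  0
 U  0  1  1  1  1  1  1  1  1  1  1  1
 S  0  1  1  1  1  1  1  2  2  2  2  2
 V  0  1  2  2  2  2  2  2  3  3  3  3
 S  0  1  2  2  2  2  2  3  3  3  3  3
 V  0  1  2  2  3  3  3  3  4  4  4  4
 S  0  1  2  2  3  3  3  4  4  4  4  4
 V  0  1  2  2  3  3  4  4  5  5  5  5
 U  0  1  2  3  3  4  4  4  5  5  5  6
 V  0  1  2  3  4  4  5  5  5  6  6  6
 U  0  1  2  3  4  5  5  5  5  6  6  7
 V  0  1  2  3  4  5  6  6  6  6  7  7
dp[11][11] = 7. One LCS (by backtracking along matches): UVSVVVU.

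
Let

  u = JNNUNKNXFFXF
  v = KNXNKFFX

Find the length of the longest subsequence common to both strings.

6

Taking N (u #2, v #2), N (u #5, v #4), K (u #6, v #5), F (u #9, v #6), F (u #10, v #7), X (u #11, v #8) gives a common subsequence of length 6, and the DP table's final entry dp[12][8] is also 6, so no common subsequence is longer.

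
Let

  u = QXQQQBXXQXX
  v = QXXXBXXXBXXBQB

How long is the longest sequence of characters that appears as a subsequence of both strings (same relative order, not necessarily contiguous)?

Pick Q (u #1, v #1); then X (u #2, v #4); then B (u #6, v #5); then X (u #7, v #7); then X (u #8, v #8); then X (u #10, v #10); then X (u #11, v #11); all 7 characters appear in both, in order. The LCS DP gives dp[11][14] = 7, so this is optimal.

7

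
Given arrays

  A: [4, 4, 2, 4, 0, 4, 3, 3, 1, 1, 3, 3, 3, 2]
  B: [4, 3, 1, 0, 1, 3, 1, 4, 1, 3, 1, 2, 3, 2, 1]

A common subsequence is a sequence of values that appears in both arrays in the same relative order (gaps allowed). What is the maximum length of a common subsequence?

One common subsequence of length 8: 4 (A #1, B #1); then 0 (A #5, B #4); then 3 (A #8, B #6); then 1 (A #9, B #7); then 1 (A #10, B #9); then 3 (A #11, B #10); then 3 (A #13, B #13); then 2 (A #14, B #14). Since dp[14][15] = 8, nothing longer is possible.

8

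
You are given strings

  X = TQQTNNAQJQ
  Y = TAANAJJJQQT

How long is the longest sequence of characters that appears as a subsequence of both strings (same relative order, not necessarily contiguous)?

5

Taking T (X #1, Y #1) → N (X #6, Y #4) → A (X #7, Y #5) → Q (X #8, Y #9) → Q (X #10, Y #10) gives a common subsequence of length 5, and the DP table's final entry dp[10][11] is also 5, so no common subsequence is longer.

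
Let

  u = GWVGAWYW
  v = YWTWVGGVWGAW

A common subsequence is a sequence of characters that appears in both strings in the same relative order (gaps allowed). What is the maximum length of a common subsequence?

One common subsequence of length 5: G [1,7], W [2,9], G [4,10], A [5,11], W [8,12]. dp[8][12] = 5 confirms this is the maximum.

5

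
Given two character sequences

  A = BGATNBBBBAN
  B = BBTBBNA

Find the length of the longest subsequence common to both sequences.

Let dp[i][j] be the LCS length of the first i characters of A and the first j characters of B. dp[i][j] = dp[i-1][j-1]+1 when the i-th and j-th characters match, else max(dp[i-1][j], dp[i][j-1]).
    ·  B  B  T  B  B  N  A
 ·  0  0  0  0  0  0  0  0
 B  0  1  1  1  1  1  1  1
 G  0  1  1  1  1  1  1  1
 A  0  1  1  1  1  1  1  2
 T  0  1  1  2  2  2  2  2
 N  0  1  1  2  2  2  3  3
 B  0  1  2  2  3  3  3  3
 B  0  1  2  2  3  4  4  4
 B  0  1  2  2  3  4  4  4
 B  0  1  2  2  3  4  4  4
 A  0  1  2  2  3  4  4  5
 N  0  1  2  2  3  4  5  5
dp[11][7] = 5. One LCS (by backtracking along matches): BTBBA.

5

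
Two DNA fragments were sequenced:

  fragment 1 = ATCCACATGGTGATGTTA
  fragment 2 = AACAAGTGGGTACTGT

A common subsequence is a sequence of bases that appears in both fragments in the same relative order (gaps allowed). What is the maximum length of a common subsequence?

Match A (fragment 1 #1, fragment 2 #2) → C (fragment 1 #4, fragment 2 #3) → A (fragment 1 #5, fragment 2 #4) → A (fragment 1 #7, fragment 2 #5) → T (fragment 1 #8, fragment 2 #7) → G (fragment 1 #9, fragment 2 #9) → G (fragment 1 #10, fragment 2 #10) → T (fragment 1 #11, fragment 2 #11) → A (fragment 1 #13, fragment 2 #12) → T (fragment 1 #14, fragment 2 #14) → G (fragment 1 #15, fragment 2 #15) → T (fragment 1 #17, fragment 2 #16) — 12 bases in the same relative order in both. The LCS DP gives dp[18][16] = 12, so this is optimal.

12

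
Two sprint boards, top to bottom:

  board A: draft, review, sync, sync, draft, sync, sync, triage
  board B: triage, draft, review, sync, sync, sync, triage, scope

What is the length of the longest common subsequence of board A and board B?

6

Taking draft [1,2], then review [2,3], then sync [4,4], then sync [6,5], then sync [7,6], then triage [8,7] gives a common subsequence of length 6. Since dp[8][8] = 6, nothing longer is possible.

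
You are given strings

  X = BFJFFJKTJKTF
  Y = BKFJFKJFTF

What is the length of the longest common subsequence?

Match B (X #1, Y #1); then F (X #2, Y #3); then J (X #3, Y #4); then F (X #5, Y #5); then K (X #7, Y #6); then J (X #9, Y #7); then T (X #11, Y #9); then F (X #12, Y #10) — 8 characters in the same relative order in both, and the DP table's final entry dp[12][10] is also 8, so no common subsequence is longer.

8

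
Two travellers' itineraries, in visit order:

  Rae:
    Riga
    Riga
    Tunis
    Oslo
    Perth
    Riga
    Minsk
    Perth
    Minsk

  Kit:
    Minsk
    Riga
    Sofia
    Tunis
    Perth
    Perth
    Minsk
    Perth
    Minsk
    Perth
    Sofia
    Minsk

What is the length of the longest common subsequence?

Pick Riga [1,2], Tunis [3,4], Perth [5,8], Minsk [7,9], Perth [8,10], Minsk [9,12]; all 6 stops appear in both, in order. The LCS DP gives dp[9][12] = 6, so this is optimal.

6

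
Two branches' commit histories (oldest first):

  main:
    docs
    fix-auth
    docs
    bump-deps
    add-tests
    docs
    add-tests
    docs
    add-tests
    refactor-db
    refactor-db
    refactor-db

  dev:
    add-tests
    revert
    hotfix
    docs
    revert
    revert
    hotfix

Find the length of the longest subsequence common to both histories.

Pick add-tests (main #5, dev #1), then docs (main #6, dev #4); all 2 commits appear in both, in order. dp[12][7] = 2 confirms this is the maximum.

2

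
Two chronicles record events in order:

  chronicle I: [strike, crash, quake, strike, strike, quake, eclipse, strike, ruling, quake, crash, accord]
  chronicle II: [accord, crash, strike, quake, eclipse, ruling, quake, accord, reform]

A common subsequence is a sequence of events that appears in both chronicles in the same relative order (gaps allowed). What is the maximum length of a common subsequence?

7

Match crash [2,2]; then strike [5,3]; then quake [6,4]; then eclipse [7,5]; then ruling [9,6]; then quake [10,7]; then accord [12,8] — 7 events in the same relative order in both. Since dp[12][9] = 7, nothing longer is possible.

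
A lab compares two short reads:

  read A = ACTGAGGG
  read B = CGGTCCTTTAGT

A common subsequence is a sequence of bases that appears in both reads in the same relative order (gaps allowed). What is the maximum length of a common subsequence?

4

Let dp[i][j] be the LCS length of the first i bases of read A and the first j bases of read B. dp[i][j] = dp[i-1][j-1]+1 when the i-th and j-th bases match, else max(dp[i-1][j], dp[i][j-1]).
    ·  C  G  G  T  C  C  T  T  T  A  G  T
 ·  0  0  0  0  0  0  0  0  0  0  0  0  0
 A  0  0  0  0  0  0  0  0  0  0  1  1  1
 C  0  1  1  1  1  1  1  1  1  1  1  1  1
 T  0  1  1  1  2  2  2  2  2  2  2  2  2
 G  0  1  2  2  2  2  2  2  2  2  2  3  3
 A  0  1  2  2  2  2  2  2  2  2  3  3  3
 G  0  1  2  3  3  3  3  3  3  3  3  4  4
 G  0  1  2  3  3  3  3  3  3  3  3  4  4
 G  0  1  2  3  3  3  3  3  3  3  3  4  4
dp[8][12] = 4. One LCS (by backtracking along matches): CTAG.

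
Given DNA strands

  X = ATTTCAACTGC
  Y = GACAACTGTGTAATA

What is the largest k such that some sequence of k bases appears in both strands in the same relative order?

7

Pick A (X #1, Y #5) → T (X #2, Y #7) → T (X #3, Y #9) → T (X #4, Y #11) → A (X #6, Y #12) → A (X #7, Y #13) → T (X #9, Y #14); all 7 bases appear in both, in order. dp[11][15] = 7 confirms this is the maximum.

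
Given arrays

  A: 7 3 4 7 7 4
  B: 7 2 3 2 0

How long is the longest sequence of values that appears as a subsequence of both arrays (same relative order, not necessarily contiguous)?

2

One common subsequence of length 2: 7 at A[1]=B[1], then 3 at A[2]=B[3]. The LCS DP gives dp[6][5] = 2, so this is optimal.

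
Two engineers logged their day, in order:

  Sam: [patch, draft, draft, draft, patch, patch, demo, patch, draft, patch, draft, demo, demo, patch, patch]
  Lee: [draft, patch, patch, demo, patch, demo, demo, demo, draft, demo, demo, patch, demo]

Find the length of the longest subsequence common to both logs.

Pick draft at Sam[4]=Lee[1]; then patch at Sam[5]=Lee[2]; then patch at Sam[6]=Lee[3]; then demo at Sam[7]=Lee[4]; then patch at Sam[8]=Lee[5]; then draft at Sam[11]=Lee[9]; then demo at Sam[12]=Lee[10]; then demo at Sam[13]=Lee[11]; then patch at Sam[14]=Lee[12]; all 9 tasks appear in both, in order. The LCS DP gives dp[15][13] = 9, so this is optimal.

9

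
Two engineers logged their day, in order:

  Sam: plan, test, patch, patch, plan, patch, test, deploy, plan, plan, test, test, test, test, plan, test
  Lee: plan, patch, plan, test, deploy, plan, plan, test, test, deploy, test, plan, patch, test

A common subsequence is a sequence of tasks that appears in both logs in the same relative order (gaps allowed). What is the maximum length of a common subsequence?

Pick plan at Sam[1]=Lee[1], patch at Sam[4]=Lee[2], plan at Sam[5]=Lee[3], test at Sam[7]=Lee[4], deploy at Sam[8]=Lee[5], plan at Sam[9]=Lee[6], plan at Sam[10]=Lee[7], test at Sam[11]=Lee[8], test at Sam[12]=Lee[9], test at Sam[14]=Lee[11], plan at Sam[15]=Lee[12], test at Sam[16]=Lee[14]; all 12 tasks appear in both, in order. The LCS DP gives dp[16][14] = 12, so this is optimal.

12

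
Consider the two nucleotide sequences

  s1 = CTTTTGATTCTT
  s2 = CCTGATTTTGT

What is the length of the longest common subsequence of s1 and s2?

One common subsequence of length 8: C at s1[1]=s2[2] → T at s1[5]=s2[3] → G at s1[6]=s2[4] → A at s1[7]=s2[5] → T at s1[8]=s2[7] → T at s1[9]=s2[8] → T at s1[11]=s2[9] → T at s1[12]=s2[11], and the DP table's final entry dp[12][11] is also 8, so no common subsequence is longer.

8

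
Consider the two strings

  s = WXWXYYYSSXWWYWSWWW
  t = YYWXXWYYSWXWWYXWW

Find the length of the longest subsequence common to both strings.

12

Taking W at s[1]=t[3], then X at s[2]=t[5], then W at s[3]=t[6], then Y at s[6]=t[7], then Y at s[7]=t[8], then S at s[8]=t[9], then X at s[10]=t[11], then W at s[11]=t[12], then W at s[12]=t[13], then Y at s[13]=t[14], then W at s[17]=t[16], then W at s[18]=t[17] gives a common subsequence of length 12. Since dp[18][17] = 12, nothing longer is possible.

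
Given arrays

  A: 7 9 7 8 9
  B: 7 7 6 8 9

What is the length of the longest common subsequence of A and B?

Taking 7 [1,1]; then 7 [3,2]; then 8 [4,4]; then 9 [5,5] gives a common subsequence of length 4. Since dp[5][5] = 4, nothing longer is possible.

4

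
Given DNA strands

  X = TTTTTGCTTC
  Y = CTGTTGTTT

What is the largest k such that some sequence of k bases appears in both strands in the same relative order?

6

Let dp[i][j] be the LCS length of the first i bases of X and the first j bases of Y. dp[i][j] = dp[i-1][j-1]+1 when the i-th and j-th bases match, else max(dp[i-1][j], dp[i][j-1]).
    ·  C  T  G  T  T  G  T  T  T
 ·  0  0  0  0  0  0  0  0  0  0
 T  0  0  1  1  1  1  1  1  1  1
 T  0  0  1  1  2  2  2  2  2  2
 T  0  0  1  1  2  3  3  3  3  3
 T  0  0  1  1  2  3  3  4  4  4
 T  0  0  1  1  2  3  3  4  5  5
 G  0  0  1  2  2  3  4  4  5  5
 C  0  1  1  2  2  3  4  4  5  5
 T  0  1  2  2  3  3  4  5  5  6
 T  0  1  2  2  3  4  4  5  6  6
 C  0  1  2  2  3  4  4  5  6  6
dp[10][9] = 6. One LCS (by backtracking along matches): TTTTTT.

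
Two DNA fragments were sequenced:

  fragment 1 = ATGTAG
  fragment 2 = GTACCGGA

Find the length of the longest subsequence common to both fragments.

One common subsequence of length 4: G (fragment 1 #3, fragment 2 #1), then T (fragment 1 #4, fragment 2 #2), then A (fragment 1 #5, fragment 2 #3), then G (fragment 1 #6, fragment 2 #7), and the DP table's final entry dp[6][8] is also 4, so no common subsequence is longer.

4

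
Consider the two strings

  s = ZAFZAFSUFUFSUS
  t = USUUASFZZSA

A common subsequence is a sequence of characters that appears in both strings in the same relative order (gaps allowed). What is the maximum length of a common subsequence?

Pick S at s[7]=t[2]; then U at s[8]=t[3]; then U at s[10]=t[4]; then F at s[11]=t[7]; then S at s[12]=t[10]; all 5 characters appear in both, in order. Since dp[14][11] = 5, nothing longer is possible.

5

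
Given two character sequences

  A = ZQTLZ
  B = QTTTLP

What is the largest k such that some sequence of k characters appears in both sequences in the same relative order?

3

Taking Q (A #2, B #1) → T (A #3, B #4) → L (A #4, B #5) gives a common subsequence of length 3. Since dp[5][6] = 3, nothing longer is possible.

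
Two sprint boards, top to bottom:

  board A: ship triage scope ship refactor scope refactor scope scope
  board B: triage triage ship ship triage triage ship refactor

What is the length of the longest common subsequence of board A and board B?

4

Taking ship (board A #1, board B #4); then triage (board A #2, board B #6); then ship (board A #4, board B #7); then refactor (board A #7, board B #8) gives a common subsequence of length 4, and the DP table's final entry dp[9][8] is also 4, so no common subsequence is longer.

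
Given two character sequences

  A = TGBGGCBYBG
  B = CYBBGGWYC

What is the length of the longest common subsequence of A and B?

One common subsequence of length 4: B (A #3, B #4) → G (A #4, B #5) → G (A #5, B #6) → C (A #6, B #9), and the DP table's final entry dp[10][9] is also 4, so no common subsequence is longer.

4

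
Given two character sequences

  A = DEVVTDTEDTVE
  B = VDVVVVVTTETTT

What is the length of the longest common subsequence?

7

Taking D at A[1]=B[2] → V at A[3]=B[6] → V at A[4]=B[7] → T at A[5]=B[8] → T at A[7]=B[9] → E at A[8]=B[10] → T at A[10]=B[13] gives a common subsequence of length 7, and the DP table's final entry dp[12][13] is also 7, so no common subsequence is longer.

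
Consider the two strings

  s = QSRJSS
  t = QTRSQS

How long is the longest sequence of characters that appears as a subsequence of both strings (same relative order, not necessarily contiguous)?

4

Let dp[i][j] be the LCS length of the first i characters of s and the first j characters of t. dp[i][j] = dp[i-1][j-1]+1 when the i-th and j-th characters match, else max(dp[i-1][j], dp[i][j-1]).
    ·  Q  T  R  S  Q  S
 ·  0  0  0  0  0  0  0
 Q  0  1  1  1  1  1  1
 S  0  1  1  1  2  2  2
 R  0  1  1  2  2  2  2
 J  0  1  1  2  2  2  2
 S  0  1  1  2  3  3  3
 S  0  1  1  2  3  3  4
dp[6][6] = 4. One LCS (by backtracking along matches): QRSS.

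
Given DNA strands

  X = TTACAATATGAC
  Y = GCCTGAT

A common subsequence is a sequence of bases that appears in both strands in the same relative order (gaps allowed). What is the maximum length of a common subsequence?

Let dp[i][j] be the LCS length of the first i bases of X and the first j bases of Y. dp[i][j] = dp[i-1][j-1]+1 when the i-th and j-th bases match, else max(dp[i-1][j], dp[i][j-1]).
    ·  G  C  C  T  G  A  T
 ·  0  0  0  0  0  0  0  0
 T  0  0  0  0  1  1  1  1
 T  0  0  0  0  1  1  1  2
 A  0  0  0  0  1  1  2  2
 C  0  0  1  1  1  1  2  2
 A  0  0  1  1  1  1  2  2
 A  0  0  1  1  1  1  2  2
 T  0  0  1  1  2  2  2  3
 A  0  0  1  1  2  2  3  3
 T  0  0  1  1  2  2  3  4
 G  0  1  1  1  2  3  3  4
 A  0  1  1  1  2  3  4  4
 C  0  1  2  2  2  3  4  4
dp[12][7] = 4. One LCS (by backtracking along matches): CTAT.

4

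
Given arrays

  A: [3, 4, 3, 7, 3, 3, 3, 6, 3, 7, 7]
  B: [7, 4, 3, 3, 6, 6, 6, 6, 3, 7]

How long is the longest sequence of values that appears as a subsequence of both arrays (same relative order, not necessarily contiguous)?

Match 4 (A #2, B #2) → 3 (A #3, B #3) → 3 (A #5, B #4) → 6 (A #8, B #8) → 3 (A #9, B #9) → 7 (A #11, B #10) — 6 values in the same relative order in both. The LCS DP gives dp[11][10] = 6, so this is optimal.

6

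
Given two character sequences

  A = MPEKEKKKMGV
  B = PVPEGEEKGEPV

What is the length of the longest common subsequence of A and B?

Pick P at A[2]=B[3], then E at A[3]=B[6], then E at A[5]=B[7], then K at A[8]=B[8], then G at A[10]=B[9], then V at A[11]=B[12]; all 6 characters appear in both, in order. The LCS DP gives dp[11][12] = 6, so this is optimal.

6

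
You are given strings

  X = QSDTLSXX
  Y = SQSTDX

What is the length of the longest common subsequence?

4

Let dp[i][j] be the LCS length of the first i characters of X and the first j characters of Y. dp[i][j] = dp[i-1][j-1]+1 when the i-th and j-th characters match, else max(dp[i-1][j], dp[i][j-1]).
    ·  S  Q  S  T  D  X
 ·  0  0  0  0  0  0  0
 Q  0  0  1  1  1  1  1
 S  0  1  1  2  2  2  2
 D  0  1  1  2  2  3  3
 T  0  1  1  2  3  3  3
 L  0  1  1  2  3  3  3
 S  0  1  1  2  3  3  3
 X  0  1  1  2  3  3  4
 X  0  1  1  2  3  3  4
dp[8][6] = 4. One LCS (by backtracking along matches): QSDX.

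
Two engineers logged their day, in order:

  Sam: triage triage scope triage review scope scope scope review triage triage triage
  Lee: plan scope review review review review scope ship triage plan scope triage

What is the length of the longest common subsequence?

Match scope [3,2] → review [5,6] → scope [6,7] → scope [8,11] → triage [12,12] — 5 tasks in the same relative order in both, and the DP table's final entry dp[12][12] is also 5, so no common subsequence is longer.

5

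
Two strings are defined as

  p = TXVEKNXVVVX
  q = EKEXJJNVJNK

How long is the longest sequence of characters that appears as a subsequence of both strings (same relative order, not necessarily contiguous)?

4

Pick E [4,1], then K [5,2], then N [6,7], then V [8,8]; all 4 characters appear in both, in order. Since dp[11][11] = 4, nothing longer is possible.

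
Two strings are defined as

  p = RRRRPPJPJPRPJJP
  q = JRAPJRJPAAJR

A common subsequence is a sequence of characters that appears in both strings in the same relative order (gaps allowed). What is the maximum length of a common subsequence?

One common subsequence of length 6: R [1,2], then R [4,6], then J [7,7], then P [8,8], then J [9,11], then R [11,12]. dp[15][12] = 6 confirms this is the maximum.

6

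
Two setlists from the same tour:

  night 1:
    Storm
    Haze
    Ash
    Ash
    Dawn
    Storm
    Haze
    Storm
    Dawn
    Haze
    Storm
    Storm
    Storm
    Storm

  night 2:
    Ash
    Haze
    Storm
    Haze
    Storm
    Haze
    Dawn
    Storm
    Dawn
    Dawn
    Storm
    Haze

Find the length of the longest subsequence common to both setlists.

One common subsequence of length 7: Storm at night 1[1]=night 2[3], Haze at night 1[2]=night 2[4], Storm at night 1[6]=night 2[5], Haze at night 1[7]=night 2[6], Storm at night 1[8]=night 2[8], Dawn at night 1[9]=night 2[10], Haze at night 1[10]=night 2[12]. dp[14][12] = 7 confirms this is the maximum.

7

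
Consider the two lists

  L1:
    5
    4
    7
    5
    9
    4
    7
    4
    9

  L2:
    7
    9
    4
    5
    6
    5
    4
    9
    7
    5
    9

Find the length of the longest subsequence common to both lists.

Pick 5 (L1 #1, L2 #6) → 4 (L1 #2, L2 #7) → 7 (L1 #3, L2 #9) → 5 (L1 #4, L2 #10) → 9 (L1 #9, L2 #11); all 5 values appear in both, in order, and the DP table's final entry dp[9][11] is also 5, so no common subsequence is longer.

5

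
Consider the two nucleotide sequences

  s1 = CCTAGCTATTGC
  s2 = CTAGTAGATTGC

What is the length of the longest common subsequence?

Let dp[i][j] be the LCS length of the first i bases of s1 and the first j bases of s2. dp[i][j] = dp[i-1][j-1]+1 when the i-th and j-th bases match, else max(dp[i-1][j], dp[i][j-1]).
    ·  C  T  A  G  T  A  G  A  T  T  G  C
 ·  0  0  0  0  0  0  0  0  0  0  0  0  0
 C  0  1  1  1  1  1  1  1  1  1  1  1  1
 C  0  1  1  1  1  1  1  1  1  1  1  1  2
 T  0  1  2  2  2  2  2  2  2  2  2  2  2
 A  0  1  2  3  3  3  3  3  3  3  3  3  3
 G  0  1  2  3  4  4  4  4  4  4  4  4  4
 C  0  1  2  3  4  4  4  4  4  4  4  4  5
 T  0  1  2  3  4  5  5  5  5  5  5  5  5
 A  0  1  2  3  4  5  6  6  6  6  6  6  6
 T  0  1  2  3  4  5  6  6  6  7  7  7  7
 T  0  1  2  3  4  5  6  6  6  7  8  8  8
 G  0  1  2  3  4  5  6  7  7  7  8  9  9
 C  0  1  2  3  4  5  6  7  7  7  8  9 10
dp[12][12] = 10. One LCS (by backtracking along matches): CTAGTATTGC.

10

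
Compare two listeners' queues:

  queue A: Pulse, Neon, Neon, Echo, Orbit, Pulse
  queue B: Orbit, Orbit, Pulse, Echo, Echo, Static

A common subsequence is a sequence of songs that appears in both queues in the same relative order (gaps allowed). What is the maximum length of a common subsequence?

2

Match Pulse (queue A #1, queue B #3), Echo (queue A #4, queue B #5) — 2 songs in the same relative order in both. Since dp[6][6] = 2, nothing longer is possible.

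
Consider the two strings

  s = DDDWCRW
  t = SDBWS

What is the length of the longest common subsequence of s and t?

One common subsequence of length 2: D (s #1, t #2), W (s #4, t #4). dp[7][5] = 2 confirms this is the maximum.

2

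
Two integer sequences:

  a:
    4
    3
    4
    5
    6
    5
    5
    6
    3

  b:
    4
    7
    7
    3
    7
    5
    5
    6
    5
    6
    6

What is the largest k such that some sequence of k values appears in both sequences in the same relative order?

6

Taking 4 [1,1], then 3 [2,4], then 5 [4,7], then 6 [5,8], then 5 [6,9], then 6 [8,11] gives a common subsequence of length 6. Since dp[9][11] = 6, nothing longer is possible.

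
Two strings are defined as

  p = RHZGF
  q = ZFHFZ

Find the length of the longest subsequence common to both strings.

Pick H [2,3] → Z [3,5]; all 2 characters appear in both, in order. Since dp[5][5] = 2, nothing longer is possible.

2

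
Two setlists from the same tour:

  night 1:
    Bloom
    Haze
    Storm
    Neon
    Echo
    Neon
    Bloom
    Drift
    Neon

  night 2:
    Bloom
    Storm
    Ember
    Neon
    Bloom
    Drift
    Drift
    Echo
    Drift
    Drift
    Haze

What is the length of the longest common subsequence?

One common subsequence of length 5: Bloom at night 1[1]=night 2[1] → Storm at night 1[3]=night 2[2] → Neon at night 1[4]=night 2[4] → Echo at night 1[5]=night 2[8] → Drift at night 1[8]=night 2[10]. Since dp[9][11] = 5, nothing longer is possible.

5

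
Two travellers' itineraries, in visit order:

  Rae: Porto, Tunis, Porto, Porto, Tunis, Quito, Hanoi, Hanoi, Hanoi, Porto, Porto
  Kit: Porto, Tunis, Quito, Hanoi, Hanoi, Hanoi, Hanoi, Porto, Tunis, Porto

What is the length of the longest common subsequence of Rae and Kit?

8

Taking Porto at Rae[4]=Kit[1] → Tunis at Rae[5]=Kit[2] → Quito at Rae[6]=Kit[3] → Hanoi at Rae[7]=Kit[5] → Hanoi at Rae[8]=Kit[6] → Hanoi at Rae[9]=Kit[7] → Porto at Rae[10]=Kit[8] → Porto at Rae[11]=Kit[10] gives a common subsequence of length 8. The LCS DP gives dp[11][10] = 8, so this is optimal.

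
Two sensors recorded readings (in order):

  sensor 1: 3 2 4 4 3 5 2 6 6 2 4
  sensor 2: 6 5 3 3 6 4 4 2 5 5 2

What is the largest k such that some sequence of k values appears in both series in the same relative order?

Let dp[i][j] be the LCS length of the first i values of sensor 1 and the first j values of sensor 2. dp[i][j] = dp[i-1][j-1]+1 when the i-th and j-th values match, else max(dp[i-1][j], dp[i][j-1]).
    ·  6  5  3  3  6  4  4  2  5  5  2
 ·  0  0  0  0  0  0  0  0  0  0  0  0
 3  0  0  0  1  1  1  1  1  1  1  1  1
 2  0  0  0  1  1  1  1  1  2  2  2  2
 4  0  0  0  1  1  1  2  2  2  2  2  2
 4  0  0  0  1  1  1  2  3  3  3  3  3
 3  0  0  0  1  2  2  2  3  3  3  3  3
 5  0  0  1  1  2  2  2  3  3  4  4  4
 2  0  0  1  1  2  2  2  3  4  4  4  5
 6  0  1  1  1  2  3  3  3  4  4  4  5
 6  0  1  1  1  2  3  3  3  4  4  4  5
 2  0  1  1  1  2  3  3  3  4  4  4  5
 4  0  1  1  1  2  3  4  4  4  4  4  5
dp[11][11] = 5. One LCS (by backtracking along matches): 3, 4, 4, 5, 2.

5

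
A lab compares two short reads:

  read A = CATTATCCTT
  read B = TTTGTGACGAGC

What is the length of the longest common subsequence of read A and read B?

5

Let dp[i][j] be the LCS length of the first i bases of read A and the first j bases of read B. dp[i][j] = dp[i-1][j-1]+1 when the i-th and j-th bases match, else max(dp[i-1][j], dp[i][j-1]).
    ·  T  T  T  G  T  G  A  C  G  A  G  C
 ·  0  0  0  0  0  0  0  0  0  0  0  0  0
 C  0  0  0  0  0  0  0  0  1  1  1  1  1
 A  0  0  0  0  0  0  0  1  1  1  2  2  2
 T  0  1  1  1  1  1  1  1  1  1  2  2  2
 T  0  1  2  2  2  2  2  2  2  2  2  2  2
 A  0  1  2  2  2  2  2  3  3  3  3  3  3
 T  0  1  2  3  3  3  3  3  3  3  3  3  3
 C  0  1  2  3  3  3  3  3  4  4  4  4  4
 C  0  1  2  3  3  3  3  3  4  4  4  4  5
 T  0  1  2  3  3  4  4  4  4  4  4  4  5
 T  0  1  2  3  3  4  4  4  4  4  4  4  5
dp[10][12] = 5. One LCS (by backtracking along matches): TTACC.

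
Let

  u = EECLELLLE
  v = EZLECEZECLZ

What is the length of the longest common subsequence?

Taking E [1,1], E [2,4], C [3,5], E [5,8], L [6,10] gives a common subsequence of length 5. dp[9][11] = 5 confirms this is the maximum.

5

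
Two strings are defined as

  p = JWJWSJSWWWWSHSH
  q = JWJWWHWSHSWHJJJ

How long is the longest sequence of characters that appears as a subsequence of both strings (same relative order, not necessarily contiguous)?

10

Match J at p[1]=q[1]; then W at p[2]=q[2]; then J at p[3]=q[3]; then W at p[4]=q[4]; then W at p[8]=q[5]; then W at p[11]=q[7]; then S at p[12]=q[8]; then H at p[13]=q[9]; then S at p[14]=q[10]; then H at p[15]=q[12] — 10 characters in the same relative order in both, and the DP table's final entry dp[15][15] is also 10, so no common subsequence is longer.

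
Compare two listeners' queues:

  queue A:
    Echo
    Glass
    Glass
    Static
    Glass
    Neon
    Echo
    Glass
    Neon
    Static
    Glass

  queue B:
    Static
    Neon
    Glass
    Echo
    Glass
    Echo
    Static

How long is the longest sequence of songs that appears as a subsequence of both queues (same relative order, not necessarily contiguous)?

One common subsequence of length 5: Static (queue A #4, queue B #1); then Glass (queue A #5, queue B #3); then Echo (queue A #7, queue B #4); then Glass (queue A #8, queue B #5); then Static (queue A #10, queue B #7). dp[11][7] = 5 confirms this is the maximum.

5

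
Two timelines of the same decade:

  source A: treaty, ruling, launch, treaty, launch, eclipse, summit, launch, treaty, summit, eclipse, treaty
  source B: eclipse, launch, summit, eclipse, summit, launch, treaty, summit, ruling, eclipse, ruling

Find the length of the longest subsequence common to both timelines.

7

One common subsequence of length 7: launch (source A #3, source B #2); then eclipse (source A #6, source B #4); then summit (source A #7, source B #5); then launch (source A #8, source B #6); then treaty (source A #9, source B #7); then summit (source A #10, source B #8); then eclipse (source A #11, source B #10), and the DP table's final entry dp[12][11] is also 7, so no common subsequence is longer.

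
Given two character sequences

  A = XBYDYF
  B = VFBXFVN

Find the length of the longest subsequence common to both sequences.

Match X (A #1, B #4), then F (A #6, B #5) — 2 characters in the same relative order in both. Since dp[6][7] = 2, nothing longer is possible.

2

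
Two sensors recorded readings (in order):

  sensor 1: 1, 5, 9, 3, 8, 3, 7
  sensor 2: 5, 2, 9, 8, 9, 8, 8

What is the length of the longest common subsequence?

Taking 5 (sensor 1 #2, sensor 2 #1); then 9 (sensor 1 #3, sensor 2 #5); then 8 (sensor 1 #5, sensor 2 #7) gives a common subsequence of length 3. dp[7][7] = 3 confirms this is the maximum.

3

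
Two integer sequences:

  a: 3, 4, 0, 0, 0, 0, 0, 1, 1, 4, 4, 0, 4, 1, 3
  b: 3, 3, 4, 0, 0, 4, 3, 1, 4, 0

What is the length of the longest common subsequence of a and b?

Pick 3 [1,2]; then 4 [2,3]; then 0 [3,4]; then 0 [4,5]; then 1 [9,8]; then 4 [11,9]; then 0 [12,10]; all 7 values appear in both, in order. The LCS DP gives dp[15][10] = 7, so this is optimal.

7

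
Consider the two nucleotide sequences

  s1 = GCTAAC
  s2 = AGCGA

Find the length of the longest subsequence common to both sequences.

Let dp[i][j] be the LCS length of the first i bases of s1 and the first j bases of s2. dp[i][j] = dp[i-1][j-1]+1 when the i-th and j-th bases match, else max(dp[i-1][j], dp[i][j-1]).
    ·  A  G  C  G  A
 ·  0  0  0  0  0  0
 G  0  0  1  1  1  1
 C  0  0  1  2  2  2
 T  0  0  1  2  2  2
 A  0  1  1  2  2  3
 A  0  1  1  2  2  3
 C  0  1  1  2  2  3
dp[6][5] = 3. One LCS (by backtracking along matches): GCA.

3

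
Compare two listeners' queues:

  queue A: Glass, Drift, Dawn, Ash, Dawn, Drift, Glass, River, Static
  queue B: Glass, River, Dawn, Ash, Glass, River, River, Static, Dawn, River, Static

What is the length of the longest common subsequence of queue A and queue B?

Taking Glass [1,1]; then Dawn [3,3]; then Ash [4,4]; then Dawn [5,9]; then River [8,10]; then Static [9,11] gives a common subsequence of length 6. dp[9][11] = 6 confirms this is the maximum.

6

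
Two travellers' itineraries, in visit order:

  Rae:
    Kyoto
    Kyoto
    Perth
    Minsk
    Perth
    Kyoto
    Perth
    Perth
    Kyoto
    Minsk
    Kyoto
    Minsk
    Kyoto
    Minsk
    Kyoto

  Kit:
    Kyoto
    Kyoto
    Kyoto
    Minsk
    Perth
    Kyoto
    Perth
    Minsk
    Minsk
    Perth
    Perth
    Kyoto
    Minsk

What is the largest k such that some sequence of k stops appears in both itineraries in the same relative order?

10

Match Kyoto (Rae #1, Kit #2); then Kyoto (Rae #2, Kit #3); then Minsk (Rae #4, Kit #4); then Perth (Rae #5, Kit #5); then Kyoto (Rae #6, Kit #6); then Perth (Rae #8, Kit #7); then Minsk (Rae #10, Kit #8); then Minsk (Rae #12, Kit #9); then Kyoto (Rae #13, Kit #12); then Minsk (Rae #14, Kit #13) — 10 stops in the same relative order in both. Since dp[15][13] = 10, nothing longer is possible.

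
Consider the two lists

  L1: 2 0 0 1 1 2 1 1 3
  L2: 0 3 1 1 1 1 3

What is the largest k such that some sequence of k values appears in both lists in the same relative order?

6

One common subsequence of length 6: 0 at L1[2]=L2[1], then 1 at L1[4]=L2[3], then 1 at L1[5]=L2[4], then 1 at L1[7]=L2[5], then 1 at L1[8]=L2[6], then 3 at L1[9]=L2[7]. Since dp[9][7] = 6, nothing longer is possible.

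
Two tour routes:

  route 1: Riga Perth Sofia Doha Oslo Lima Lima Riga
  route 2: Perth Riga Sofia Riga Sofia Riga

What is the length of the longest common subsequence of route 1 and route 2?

3

Match Riga (route 1 #1, route 2 #4) → Sofia (route 1 #3, route 2 #5) → Riga (route 1 #8, route 2 #6) — 3 stops in the same relative order in both, and the DP table's final entry dp[8][6] is also 3, so no common subsequence is longer.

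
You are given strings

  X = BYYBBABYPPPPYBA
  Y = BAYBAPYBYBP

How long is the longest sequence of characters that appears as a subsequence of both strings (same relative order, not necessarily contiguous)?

One common subsequence of length 7: B at X[1]=Y[1] → Y at X[3]=Y[3] → B at X[5]=Y[4] → A at X[6]=Y[5] → B at X[7]=Y[8] → Y at X[8]=Y[9] → P at X[12]=Y[11], and the DP table's final entry dp[15][11] is also 7, so no common subsequence is longer.

7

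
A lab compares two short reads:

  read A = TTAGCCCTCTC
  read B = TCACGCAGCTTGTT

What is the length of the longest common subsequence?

7

Taking T (read A #1, read B #1); then A (read A #3, read B #3); then G (read A #4, read B #5); then C (read A #5, read B #6); then C (read A #6, read B #9); then T (read A #8, read B #13); then T (read A #10, read B #14) gives a common subsequence of length 7. The LCS DP gives dp[11][14] = 7, so this is optimal.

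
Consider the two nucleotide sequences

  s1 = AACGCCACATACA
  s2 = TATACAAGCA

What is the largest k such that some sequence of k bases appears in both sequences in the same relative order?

7

Match A (s1 #1, s2 #2); then A (s1 #2, s2 #4); then C (s1 #6, s2 #5); then A (s1 #7, s2 #6); then A (s1 #9, s2 #7); then C (s1 #12, s2 #9); then A (s1 #13, s2 #10) — 7 bases in the same relative order in both. dp[13][10] = 7 confirms this is the maximum.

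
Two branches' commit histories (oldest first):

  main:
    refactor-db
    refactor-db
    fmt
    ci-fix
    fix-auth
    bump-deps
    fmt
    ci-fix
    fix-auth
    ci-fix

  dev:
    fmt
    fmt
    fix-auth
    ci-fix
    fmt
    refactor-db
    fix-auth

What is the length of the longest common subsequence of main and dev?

4

Taking fmt [3,2], then ci-fix [4,4], then fmt [7,5], then fix-auth [9,7] gives a common subsequence of length 4. Since dp[10][7] = 4, nothing longer is possible.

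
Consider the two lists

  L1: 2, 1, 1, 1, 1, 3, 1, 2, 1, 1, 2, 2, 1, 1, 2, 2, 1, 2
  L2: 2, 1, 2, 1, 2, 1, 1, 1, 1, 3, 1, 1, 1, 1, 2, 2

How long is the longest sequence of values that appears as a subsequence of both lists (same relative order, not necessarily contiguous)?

12

Taking 2 [1,5] → 1 [2,6] → 1 [3,7] → 1 [4,8] → 1 [5,9] → 3 [6,10] → 1 [9,11] → 1 [10,12] → 1 [13,13] → 1 [14,14] → 2 [16,15] → 2 [18,16] gives a common subsequence of length 12. dp[18][16] = 12 confirms this is the maximum.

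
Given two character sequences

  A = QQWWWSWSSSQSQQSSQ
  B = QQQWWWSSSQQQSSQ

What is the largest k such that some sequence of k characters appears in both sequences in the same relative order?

Taking Q [1,2]; then Q [2,3]; then W [4,4]; then W [5,5]; then W [7,6]; then S [8,7]; then S [9,8]; then S [10,9]; then Q [11,10]; then Q [13,11]; then Q [14,12]; then S [15,13]; then S [16,14]; then Q [17,15] gives a common subsequence of length 14. dp[17][15] = 14 confirms this is the maximum.

14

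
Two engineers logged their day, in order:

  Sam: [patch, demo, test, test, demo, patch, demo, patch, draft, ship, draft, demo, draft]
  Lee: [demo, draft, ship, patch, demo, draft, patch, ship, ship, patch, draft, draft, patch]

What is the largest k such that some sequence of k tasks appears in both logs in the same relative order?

7

Taking demo at Sam[2]=Lee[1], patch at Sam[6]=Lee[4], demo at Sam[7]=Lee[5], patch at Sam[8]=Lee[7], ship at Sam[10]=Lee[9], draft at Sam[11]=Lee[11], draft at Sam[13]=Lee[12] gives a common subsequence of length 7. dp[13][13] = 7 confirms this is the maximum.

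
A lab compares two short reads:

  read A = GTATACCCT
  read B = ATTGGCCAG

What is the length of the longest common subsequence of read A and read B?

4

One common subsequence of length 4: T [2,2]; then T [4,3]; then C [6,6]; then C [7,7]. dp[9][9] = 4 confirms this is the maximum.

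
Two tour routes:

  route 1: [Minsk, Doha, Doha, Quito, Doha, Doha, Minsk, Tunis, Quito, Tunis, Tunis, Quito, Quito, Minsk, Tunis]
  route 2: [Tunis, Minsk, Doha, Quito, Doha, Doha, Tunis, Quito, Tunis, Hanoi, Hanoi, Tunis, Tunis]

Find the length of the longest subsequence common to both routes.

Pick Minsk at route 1[1]=route 2[2], then Doha at route 1[3]=route 2[3], then Quito at route 1[4]=route 2[4], then Doha at route 1[5]=route 2[5], then Doha at route 1[6]=route 2[6], then Tunis at route 1[8]=route 2[7], then Quito at route 1[9]=route 2[8], then Tunis at route 1[10]=route 2[9], then Tunis at route 1[11]=route 2[12], then Tunis at route 1[15]=route 2[13]; all 10 stops appear in both, in order, and the DP table's final entry dp[15][13] is also 10, so no common subsequence is longer.

10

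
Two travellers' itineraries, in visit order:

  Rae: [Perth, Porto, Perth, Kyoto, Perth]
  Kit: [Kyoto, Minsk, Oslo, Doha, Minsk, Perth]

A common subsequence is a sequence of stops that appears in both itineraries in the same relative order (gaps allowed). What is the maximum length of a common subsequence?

2

Match Kyoto [4,1]; then Perth [5,6] — 2 stops in the same relative order in both, and the DP table's final entry dp[5][6] is also 2, so no common subsequence is longer.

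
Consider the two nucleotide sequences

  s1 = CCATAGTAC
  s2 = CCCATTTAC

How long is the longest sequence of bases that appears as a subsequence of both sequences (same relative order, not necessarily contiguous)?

Match C [1,2], C [2,3], A [3,4], T [4,6], T [7,7], A [8,8], C [9,9] — 7 bases in the same relative order in both, and the DP table's final entry dp[9][9] is also 7, so no common subsequence is longer.

7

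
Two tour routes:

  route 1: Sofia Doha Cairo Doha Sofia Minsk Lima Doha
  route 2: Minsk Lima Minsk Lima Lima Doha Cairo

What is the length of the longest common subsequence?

3

Taking Minsk [6,3] → Lima [7,5] → Doha [8,6] gives a common subsequence of length 3. The LCS DP gives dp[8][7] = 3, so this is optimal.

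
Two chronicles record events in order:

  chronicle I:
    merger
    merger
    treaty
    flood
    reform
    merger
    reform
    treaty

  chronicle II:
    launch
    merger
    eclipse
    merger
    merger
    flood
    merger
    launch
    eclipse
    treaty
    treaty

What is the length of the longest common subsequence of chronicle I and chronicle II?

5

Match merger at chronicle I[1]=chronicle II[4], merger at chronicle I[2]=chronicle II[5], flood at chronicle I[4]=chronicle II[6], merger at chronicle I[6]=chronicle II[7], treaty at chronicle I[8]=chronicle II[11] — 5 events in the same relative order in both. The LCS DP gives dp[8][11] = 5, so this is optimal.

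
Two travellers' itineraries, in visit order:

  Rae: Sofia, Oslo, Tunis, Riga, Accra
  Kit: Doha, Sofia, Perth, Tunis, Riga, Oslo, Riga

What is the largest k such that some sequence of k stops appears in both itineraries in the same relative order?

3

Match Sofia (Rae #1, Kit #2), Oslo (Rae #2, Kit #6), Riga (Rae #4, Kit #7) — 3 stops in the same relative order in both. Since dp[5][7] = 3, nothing longer is possible.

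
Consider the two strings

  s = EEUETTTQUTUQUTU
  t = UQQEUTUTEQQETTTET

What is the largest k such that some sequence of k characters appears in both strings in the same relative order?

Pick E at s[1]=t[4] → E at s[2]=t[9] → E at s[4]=t[12] → T at s[5]=t[13] → T at s[6]=t[14] → T at s[7]=t[15] → T at s[14]=t[17]; all 7 characters appear in both, in order, and the DP table's final entry dp[15][17] is also 7, so no common subsequence is longer.

7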